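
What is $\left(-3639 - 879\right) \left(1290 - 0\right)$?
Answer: $-5828220$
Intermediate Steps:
$\left(-3639 - 879\right) \left(1290 - 0\right) = - 4518 \left(1290 + 0\right) = \left(-4518\right) 1290 = -5828220$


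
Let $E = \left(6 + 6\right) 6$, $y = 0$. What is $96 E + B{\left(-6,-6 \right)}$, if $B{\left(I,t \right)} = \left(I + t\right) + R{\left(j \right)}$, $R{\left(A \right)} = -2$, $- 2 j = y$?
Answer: $6898$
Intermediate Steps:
$j = 0$ ($j = \left(- \frac{1}{2}\right) 0 = 0$)
$B{\left(I,t \right)} = -2 + I + t$ ($B{\left(I,t \right)} = \left(I + t\right) - 2 = -2 + I + t$)
$E = 72$ ($E = 12 \cdot 6 = 72$)
$96 E + B{\left(-6,-6 \right)} = 96 \cdot 72 - 14 = 6912 - 14 = 6898$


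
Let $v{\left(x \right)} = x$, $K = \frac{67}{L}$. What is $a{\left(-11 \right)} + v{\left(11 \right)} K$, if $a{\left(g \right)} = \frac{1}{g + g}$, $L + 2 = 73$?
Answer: $\frac{16143}{1562} \approx 10.335$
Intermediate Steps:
$L = 71$ ($L = -2 + 73 = 71$)
$K = \frac{67}{71} \approx 0.94366$
$a{\left(g \right)} = \frac{1}{2 g}$
$a{\left(-11 \right)} + v{\left(11 \right)} K = \frac{1}{2 \left(-11\right)} + 11 \cdot \frac{67}{71} = \frac{1}{2} \left(- \frac{1}{11}\right) + \frac{737}{71} = - \frac{1}{22} + \frac{737}{71} = \frac{16143}{1562}$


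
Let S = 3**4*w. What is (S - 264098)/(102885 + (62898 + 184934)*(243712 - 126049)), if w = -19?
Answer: -265637/29160759501 ≈ -9.1094e-6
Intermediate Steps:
S = -1539 (S = 3**4*(-19) = 81*(-19) = -1539)
(S - 264098)/(102885 + (62898 + 184934)*(243712 - 126049)) = (-1539 - 264098)/(102885 + (62898 + 184934)*(243712 - 126049)) = -265637/(102885 + 247832*117663) = -265637/(102885 + 29160656616) = -265637/29160759501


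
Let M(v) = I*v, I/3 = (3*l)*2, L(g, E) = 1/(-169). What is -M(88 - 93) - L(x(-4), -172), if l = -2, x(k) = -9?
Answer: -30419/169 ≈ -179.99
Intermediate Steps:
L(g, E) = -1/169
I = -36 (I = 3*((3*(-2))*2) = 3*(-6*2) = 3*(-12) = -36)
M(v) = -36*v
-M(88 - 93) - L(x(-4), -172) = -(-36)*(88 - 93) - 1*(-1/169) = -(-36)*(-5) + 1/169 = -1*180 + 1/169 = -180 + 1/169 = -30419/169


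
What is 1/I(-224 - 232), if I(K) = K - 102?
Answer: -1/558 ≈ -0.0017921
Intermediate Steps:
I(K) = -102 + K
1/I(-224 - 232) = 1/(-102 + (-224 - 232)) = 1/(-102 - 456) = 1/(-558) = -1/558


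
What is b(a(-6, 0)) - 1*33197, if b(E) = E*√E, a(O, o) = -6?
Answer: -33197 - 6*I*√6 ≈ -33197.0 - 14.697*I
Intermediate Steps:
b(E) = E^(3/2)
b(a(-6, 0)) - 1*33197 = (-6)^(3/2) - 1*33197 = -6*I*√6 - 33197 = -33197 - 6*I*√6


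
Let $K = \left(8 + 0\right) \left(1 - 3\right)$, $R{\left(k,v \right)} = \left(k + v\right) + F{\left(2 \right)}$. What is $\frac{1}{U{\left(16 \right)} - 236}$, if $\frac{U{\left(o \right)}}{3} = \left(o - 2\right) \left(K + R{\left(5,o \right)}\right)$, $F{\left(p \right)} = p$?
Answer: $\frac{1}{58} \approx 0.017241$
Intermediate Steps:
$R{\left(k,v \right)} = 2 + k + v$ ($R{\left(k,v \right)} = \left(k + v\right) + 2 = 2 + k + v$)
$K = -16$ ($K = 8 \left(-2\right) = -16$)
$U{\left(o \right)} = 3 \left(-9 + o\right) \left(-2 + o\right)$ ($U{\left(o \right)} = 3 \left(o - 2\right) \left(-16 + \left(2 + 5 + o\right)\right) = 3 \left(-2 + o\right) \left(-16 + \left(7 + o\right)\right) = 3 \left(-2 + o\right) \left(-9 + o\right) = 3 \left(-9 + o\right) \left(-2 + o\right)$)
$\frac{1}{U{\left(16 \right)} - 236} = \frac{1}{\left(54 - 528 + 3 \cdot 16^{2}\right) - 236} = \frac{1}{\left(54 - 528 + 3 \cdot 256\right) - 236} = \frac{1}{\left(54 - 528 + 768\right) - 236} = \frac{1}{294 - 236} = \frac{1}{58}$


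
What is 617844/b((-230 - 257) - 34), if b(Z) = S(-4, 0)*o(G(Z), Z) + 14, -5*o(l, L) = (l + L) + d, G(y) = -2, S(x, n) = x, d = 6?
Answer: -514870/333 ≈ -1546.2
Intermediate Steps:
o(l, L) = -6/5 - L/5 - l/5 (o(l, L) = -((l + L) + 6)/5 = -((L + l) + 6)/5 = -(6 + L + l)/5 = -6/5 - L/5 - l/5)
b(Z) = 86/5 + 4*Z/5 (b(Z) = -4*(-6/5 - Z/5 - ⅕*(-2)) + 14 = -4*(-6/5 - Z/5 + ⅖) + 14 = -4*(-⅘ - Z/5) + 14 = (16/5 + 4*Z/5) + 14 = 86/5 + 4*Z/5)
617844/b((-230 - 257) - 34) = 617844/(86/5 + 4*((-230 - 257) - 34)/5) = 617844/(86/5 + 4*(-487 - 34)/5) = 617844/(86/5 + (⅘)*(-521)) = 617844/(86/5 - 2084/5) = 617844/(-1998/5) = 617844*(-5/1998) = -514870/333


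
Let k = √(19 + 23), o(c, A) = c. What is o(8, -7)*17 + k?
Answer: 136 + √42 ≈ 142.48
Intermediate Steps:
k = √42 ≈ 6.4807
o(8, -7)*17 + k = 8*17 + √42 = 136 + √42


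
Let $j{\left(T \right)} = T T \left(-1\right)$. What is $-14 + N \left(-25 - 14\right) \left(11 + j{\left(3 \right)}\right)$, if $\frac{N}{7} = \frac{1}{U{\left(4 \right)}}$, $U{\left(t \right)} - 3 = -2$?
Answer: $-560$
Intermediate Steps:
$U{\left(t \right)} = 1$ ($U{\left(t \right)} = 3 - 2 = 1$)
$j{\left(T \right)} = - T^{2}$ ($j{\left(T \right)} = T^{2} \left(-1\right) = - T^{2}$)
$N = 7$ ($N = \frac{7}{1} = 7 \cdot 1 = 7$)
$-14 + N \left(-25 - 14\right) \left(11 + j{\left(3 \right)}\right) = -14 + 7 \left(-25 - 14\right) \left(11 - 3^{2}\right) = -14 + 7 \left(- 39 \left(11 - 9\right)\right) = -14 + 7 \left(\left(-39\right) 2\right) = -14 + 7 \left(-78\right) = -14 - 546 = -560$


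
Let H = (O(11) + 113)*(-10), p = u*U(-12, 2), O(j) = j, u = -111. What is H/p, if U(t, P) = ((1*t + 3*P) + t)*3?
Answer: -620/2997 ≈ -0.20687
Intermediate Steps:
U(t, P) = 6*t + 9*P (U(t, P) = ((t + 3*P) + t)*3 = (2*t + 3*P)*3 = 6*t + 9*P)
p = 5994 (p = -111*(6*(-12) + 9*2) = -111*(-72 + 18) = -111*(-54) = 5994)
H = -1240 (H = (11 + 113)*(-10) = 124*(-10) = -1240)
H/p = -1240/5994 = -1240*1/5994 = -620/2997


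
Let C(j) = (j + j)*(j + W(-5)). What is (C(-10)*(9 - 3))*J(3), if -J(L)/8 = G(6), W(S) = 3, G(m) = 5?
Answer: -33600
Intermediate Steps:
J(L) = -40 (J(L) = -8*5 = -40)
C(j) = 2*j*(3 + j) (C(j) = (j + j)*(j + 3) = (2*j)*(3 + j) = 2*j*(3 + j))
(C(-10)*(9 - 3))*J(3) = ((2*(-10)*(3 - 10))*(9 - 3))*(-40) = ((2*(-10)*(-7))*6)*(-40) = (140*6)*(-40) = 840*(-40) = -33600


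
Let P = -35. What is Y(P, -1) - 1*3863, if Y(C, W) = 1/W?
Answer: -3864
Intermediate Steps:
Y(P, -1) - 1*3863 = 1/(-1) - 1*3863 = -1 - 3863 = -3864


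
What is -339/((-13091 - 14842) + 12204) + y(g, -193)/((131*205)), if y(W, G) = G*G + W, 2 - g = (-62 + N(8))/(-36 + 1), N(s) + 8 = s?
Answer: 991661602/704003825 ≈ 1.4086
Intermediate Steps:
N(s) = -8 + s
g = 8/35 (g = 2 - (-62 + (-8 + 8))/(-36 + 1) = 2 - (-62 + 0)/(-35) = 2 - (-62)*(-1)/35 = 2 - 1*62/35 = 2 - 62/35 = 8/35 ≈ 0.22857)
y(W, G) = W + G² (y(W, G) = G² + W = W + G²)
-339/((-13091 - 14842) + 12204) + y(g, -193)/((131*205)) = -339/((-13091 - 14842) + 12204) + (8/35 + (-193)²)/((131*205)) = -339/(-27933 + 12204) + (8/35 + 37249)/26855 = -339/(-15729) + (1303723/35)*(1/26855) = -339*(-1/15729) + 1303723/939925 = 113/5243 + 1303723/939925 = 991661602/704003825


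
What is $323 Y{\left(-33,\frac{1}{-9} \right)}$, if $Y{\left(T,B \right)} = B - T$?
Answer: $\frac{95608}{9} \approx 10623.0$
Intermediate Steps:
$323 Y{\left(-33,\frac{1}{-9} \right)} = 323 \left(\frac{1}{-9} - -33\right) = 323 \left(- \frac{1}{9} + 33\right) = 323 \cdot \frac{296}{9} = \frac{95608}{9}$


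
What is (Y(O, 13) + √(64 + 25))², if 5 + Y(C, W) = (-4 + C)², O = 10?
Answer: (31 + √89)² ≈ 1634.9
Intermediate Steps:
Y(C, W) = -5 + (-4 + C)²
(Y(O, 13) + √(64 + 25))² = ((-5 + (-4 + 10)²) + √(64 + 25))² = ((-5 + 6²) + √89)² = ((-5 + 36) + √89)² = (31 + √89)²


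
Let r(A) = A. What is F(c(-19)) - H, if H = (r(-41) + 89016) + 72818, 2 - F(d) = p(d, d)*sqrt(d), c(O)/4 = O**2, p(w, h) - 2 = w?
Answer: -216739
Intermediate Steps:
p(w, h) = 2 + w
c(O) = 4*O**2
F(d) = 2 - sqrt(d)*(2 + d) (F(d) = 2 - (2 + d)*sqrt(d) = 2 - sqrt(d)*(2 + d))
H = 161793 (H = (-41 + 89016) + 72818 = 88975 + 72818 = 161793)
F(c(-19)) - H = (2 - sqrt(4*(-19)**2)*(2 + 4*(-19)**2)) - 1*161793 = (2 - sqrt(4*361)*(2 + 4*361)) - 161793 = (2 - sqrt(1444)*(2 + 1444)) - 161793 = (2 - 1*38*1446) - 161793 = (2 - 54948) - 161793 = -54946 - 161793 = -216739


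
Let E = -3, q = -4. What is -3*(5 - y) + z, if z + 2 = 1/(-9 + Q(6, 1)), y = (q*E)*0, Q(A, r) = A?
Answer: -52/3 ≈ -17.333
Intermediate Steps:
y = 0 (y = -4*(-3)*0 = 12*0 = 0)
z = -7/3 (z = -2 + 1/(-9 + 6) = -2 + 1/(-3) = -2 - ⅓ = -7/3 ≈ -2.3333)
-3*(5 - y) + z = -3*(5 - 1*0) - 7/3 = -3*(5 + 0) - 7/3 = -3*5 - 7/3 = -15 - 7/3 = -52/3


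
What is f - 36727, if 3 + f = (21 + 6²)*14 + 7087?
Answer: -28845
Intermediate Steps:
f = 7882 (f = -3 + ((21 + 6²)*14 + 7087) = -3 + ((21 + 36)*14 + 7087) = -3 + (57*14 + 7087) = -3 + (798 + 7087) = -3 + 7885 = 7882)
f - 36727 = 7882 - 36727 = -28845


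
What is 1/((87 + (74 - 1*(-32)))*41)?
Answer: 1/7913 ≈ 0.00012637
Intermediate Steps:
1/((87 + (74 - 1*(-32)))*41) = 1/((87 + (74 + 32))*41) = 1/((87 + 106)*41) = 1/(193*41) = 1/7913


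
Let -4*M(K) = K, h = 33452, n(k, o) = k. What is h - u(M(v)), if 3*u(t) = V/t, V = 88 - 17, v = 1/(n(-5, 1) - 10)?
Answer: 32032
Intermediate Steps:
v = -1/15 (v = 1/(-5 - 10) = 1/(-15) = -1/15 ≈ -0.066667)
M(K) = -K/4
V = 71
u(t) = 71/(3*t) (u(t) = (71/t)/3 = 71/(3*t))
h - u(M(v)) = 33452 - 71/(3*((-¼*(-1/15)))) = 33452 - 71/(3*1/60) = 33452 - 71*60/3 = 33452 - 1*1420 = 33452 - 1420 = 32032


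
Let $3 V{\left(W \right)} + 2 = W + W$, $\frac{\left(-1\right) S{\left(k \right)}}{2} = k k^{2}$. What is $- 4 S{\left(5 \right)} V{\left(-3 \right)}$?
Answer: $- \frac{8000}{3} \approx -2666.7$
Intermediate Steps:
$S{\left(k \right)} = - 2 k^{3}$ ($S{\left(k \right)} = - 2 k k^{2} = - 2 k^{3}$)
$V{\left(W \right)} = - \frac{2}{3} + \frac{2 W}{3}$ ($V{\left(W \right)} = - \frac{2}{3} + \frac{W + W}{3} = - \frac{2}{3} + \frac{2 W}{3}$)
$- 4 S{\left(5 \right)} V{\left(-3 \right)} = - 4 - 2 \cdot 5^{3} \left(- \frac{2}{3} + \frac{2}{3} \left(-3\right)\right) = - 4 \left(-2\right) 125 \left(- \frac{2}{3} - 2\right) = - 4 \left(\left(-250\right) \left(- \frac{8}{3}\right)\right) = \left(-4\right) \frac{2000}{3} = - \frac{8000}{3}$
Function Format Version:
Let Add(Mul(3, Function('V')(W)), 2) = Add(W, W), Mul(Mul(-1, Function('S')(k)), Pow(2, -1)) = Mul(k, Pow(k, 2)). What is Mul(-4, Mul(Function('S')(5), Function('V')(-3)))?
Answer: Rational(-8000, 3) ≈ -2666.7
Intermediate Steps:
Function('S')(k) = Mul(-2, Pow(k, 3)) (Function('S')(k) = Mul(-2, Mul(k, Pow(k, 2))) = Mul(-2, Pow(k, 3)))
Function('V')(W) = Add(Rational(-2, 3), Mul(Rational(2, 3), W)) (Function('V')(W) = Add(Rational(-2, 3), Mul(Rational(1, 3), Add(W, W))) = Add(Rational(-2, 3), Mul(Rational(1, 3), Mul(2, W))) = Add(Rational(-2, 3), Mul(Rational(2, 3), W)))
Mul(-4, Mul(Function('S')(5), Function('V')(-3))) = Mul(-4, Mul(Mul(-2, Pow(5, 3)), Add(Rational(-2, 3), Mul(Rational(2, 3), -3)))) = Mul(-4, Mul(Mul(-2, 125), Add(Rational(-2, 3), -2))) = Mul(-4, Mul(-250, Rational(-8, 3))) = Mul(-4, Rational(2000, 3)) = Rational(-8000, 3)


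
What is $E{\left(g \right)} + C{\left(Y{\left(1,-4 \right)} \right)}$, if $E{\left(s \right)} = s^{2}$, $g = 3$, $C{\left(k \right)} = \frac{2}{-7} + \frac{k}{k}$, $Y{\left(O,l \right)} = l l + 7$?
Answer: $\frac{68}{7} \approx 9.7143$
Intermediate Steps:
$Y{\left(O,l \right)} = 7 + l^{2}$ ($Y{\left(O,l \right)} = l^{2} + 7 = 7 + l^{2}$)
$C{\left(k \right)} = \frac{5}{7}$ ($C{\left(k \right)} = 2 \left(- \frac{1}{7}\right) + 1 = - \frac{2}{7} + 1 = \frac{5}{7}$)
$E{\left(g \right)} + C{\left(Y{\left(1,-4 \right)} \right)} = 3^{2} + \frac{5}{7} = 9 + \frac{5}{7} = \frac{68}{7}$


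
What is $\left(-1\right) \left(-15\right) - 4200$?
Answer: $-4185$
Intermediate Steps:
$\left(-1\right) \left(-15\right) - 4200 = 15 - 4200 = -4185$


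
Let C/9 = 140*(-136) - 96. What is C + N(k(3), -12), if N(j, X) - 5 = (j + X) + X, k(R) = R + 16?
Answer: -172224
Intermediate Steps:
k(R) = 16 + R
N(j, X) = 5 + j + 2*X (N(j, X) = 5 + ((j + X) + X) = 5 + ((X + j) + X) = 5 + (j + 2*X) = 5 + j + 2*X)
C = -172224 (C = 9*(140*(-136) - 96) = 9*(-19040 - 96) = 9*(-19136) = -172224)
C + N(k(3), -12) = -172224 + (5 + (16 + 3) + 2*(-12)) = -172224 + (5 + 19 - 24) = -172224 + 0 = -172224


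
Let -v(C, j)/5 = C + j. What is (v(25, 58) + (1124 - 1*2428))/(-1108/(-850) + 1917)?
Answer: -730575/815279 ≈ -0.89610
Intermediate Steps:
v(C, j) = -5*C - 5*j (v(C, j) = -5*(C + j) = -5*C - 5*j)
(v(25, 58) + (1124 - 1*2428))/(-1108/(-850) + 1917) = ((-5*25 - 5*58) + (1124 - 1*2428))/(-1108/(-850) + 1917) = ((-125 - 290) + (1124 - 2428))/(-1108*(-1/850) + 1917) = (-415 - 1304)/(554/425 + 1917) = -1719/815279/425 = -1719*425/815279 = -730575/815279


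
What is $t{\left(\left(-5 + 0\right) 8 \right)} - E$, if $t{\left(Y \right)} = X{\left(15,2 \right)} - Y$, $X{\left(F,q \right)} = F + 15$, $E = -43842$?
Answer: $43912$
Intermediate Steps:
$X{\left(F,q \right)} = 15 + F$
$t{\left(Y \right)} = 30 - Y$ ($t{\left(Y \right)} = \left(15 + 15\right) - Y = 30 - Y$)
$t{\left(\left(-5 + 0\right) 8 \right)} - E = \left(30 - \left(-5 + 0\right) 8\right) - -43842 = \left(30 - \left(-5\right) 8\right) + 43842 = \left(30 - -40\right) + 43842 = \left(30 + 40\right) + 43842 = 70 + 43842 = 43912$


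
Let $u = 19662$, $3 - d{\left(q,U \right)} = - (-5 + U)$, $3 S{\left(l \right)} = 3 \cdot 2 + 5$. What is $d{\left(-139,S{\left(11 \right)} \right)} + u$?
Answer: $\frac{58991}{3} \approx 19664.0$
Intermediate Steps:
$S{\left(l \right)} = \frac{11}{3}$ ($S{\left(l \right)} = \frac{3 \cdot 2 + 5}{3} = \frac{6 + 5}{3} = \frac{1}{3} \cdot 11 = \frac{11}{3}$)
$d{\left(q,U \right)} = -2 + U$ ($d{\left(q,U \right)} = 3 - - (-5 + U) = 3 - \left(5 - U\right) = 3 + \left(-5 + U\right) = -2 + U$)
$d{\left(-139,S{\left(11 \right)} \right)} + u = \left(-2 + \frac{11}{3}\right) + 19662 = \frac{5}{3} + 19662 = \frac{58991}{3}$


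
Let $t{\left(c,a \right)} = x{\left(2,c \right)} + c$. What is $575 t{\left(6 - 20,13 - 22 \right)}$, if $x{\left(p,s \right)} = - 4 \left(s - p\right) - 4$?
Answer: $26450$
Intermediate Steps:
$x{\left(p,s \right)} = -4 - 4 s + 4 p$ ($x{\left(p,s \right)} = \left(- 4 s + 4 p\right) - 4 = -4 - 4 s + 4 p$)
$t{\left(c,a \right)} = 4 - 3 c$ ($t{\left(c,a \right)} = \left(-4 - 4 c + 4 \cdot 2\right) + c = \left(-4 - 4 c + 8\right) + c = \left(4 - 4 c\right) + c = 4 - 3 c$)
$575 t{\left(6 - 20,13 - 22 \right)} = 575 \left(4 - 3 \left(6 - 20\right)\right) = 575 \left(4 - -42\right) = 575 \left(4 + 42\right) = 575 \cdot 46 = 26450$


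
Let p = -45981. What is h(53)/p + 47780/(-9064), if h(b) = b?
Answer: -549363143/104192946 ≈ -5.2726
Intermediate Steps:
h(53)/p + 47780/(-9064) = 53/(-45981) + 47780/(-9064) = 53*(-1/45981) + 47780*(-1/9064) = -53/45981 - 11945/2266 = -549363143/104192946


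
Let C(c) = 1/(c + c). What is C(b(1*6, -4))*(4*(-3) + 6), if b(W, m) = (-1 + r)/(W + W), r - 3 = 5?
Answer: -36/7 ≈ -5.1429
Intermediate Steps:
r = 8 (r = 3 + 5 = 8)
b(W, m) = 7/(2*W) (b(W, m) = (-1 + 8)/(W + W) = 7/((2*W)) = 7*(1/(2*W)) = 7/(2*W))
C(c) = 1/(2*c)
C(b(1*6, -4))*(4*(-3) + 6) = (1/(2*((7/(2*((1*6)))))))*(4*(-3) + 6) = (1/(2*(((7/2)/6))))*(-12 + 6) = (1/(2*(((7/2)*(⅙)))))*(-6) = (1/(2*(7/12)))*(-6) = ((½)*(12/7))*(-6) = (6/7)*(-6) = -36/7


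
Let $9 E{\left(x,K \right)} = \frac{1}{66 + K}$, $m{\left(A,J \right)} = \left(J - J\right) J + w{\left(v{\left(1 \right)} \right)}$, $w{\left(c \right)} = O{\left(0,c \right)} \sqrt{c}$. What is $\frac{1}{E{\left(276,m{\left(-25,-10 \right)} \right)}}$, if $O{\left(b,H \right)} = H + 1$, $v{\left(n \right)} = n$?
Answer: $612$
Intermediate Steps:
$O{\left(b,H \right)} = 1 + H$
$w{\left(c \right)} = \sqrt{c} \left(1 + c\right)$ ($w{\left(c \right)} = \left(1 + c\right) \sqrt{c} = \sqrt{c} \left(1 + c\right)$)
$m{\left(A,J \right)} = 2$ ($m{\left(A,J \right)} = \left(J - J\right) J + \sqrt{1} \left(1 + 1\right) = 0 J + 1 \cdot 2 = 0 + 2 = 2$)
$E{\left(x,K \right)} = \frac{1}{9 \left(66 + K\right)}$
$\frac{1}{E{\left(276,m{\left(-25,-10 \right)} \right)}} = \frac{1}{\frac{1}{9} \frac{1}{66 + 2}} = \frac{1}{\frac{1}{9} \cdot \frac{1}{68}} = \frac{1}{\frac{1}{612}} = 612$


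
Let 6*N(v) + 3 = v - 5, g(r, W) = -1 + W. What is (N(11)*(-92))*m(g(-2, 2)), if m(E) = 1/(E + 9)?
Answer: -23/5 ≈ -4.6000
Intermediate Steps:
N(v) = -4/3 + v/6 (N(v) = -1/2 + (v - 5)/6 = -1/2 + (-5 + v)/6 = -1/2 + (-5/6 + v/6) = -4/3 + v/6)
m(E) = 1/(9 + E)
(N(11)*(-92))*m(g(-2, 2)) = ((-4/3 + (1/6)*11)*(-92))/(9 + (-1 + 2)) = ((-4/3 + 11/6)*(-92))/(9 + 1) = ((1/2)*(-92))/10 = -46*1/10 = -23/5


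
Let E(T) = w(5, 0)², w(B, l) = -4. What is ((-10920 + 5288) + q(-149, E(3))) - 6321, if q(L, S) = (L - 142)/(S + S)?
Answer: -382787/32 ≈ -11962.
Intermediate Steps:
E(T) = 16 (E(T) = (-4)² = 16)
q(L, S) = (-142 + L)/(2*S) (q(L, S) = (-142 + L)/((2*S)) = (-142 + L)*(1/(2*S)) = (-142 + L)/(2*S))
((-10920 + 5288) + q(-149, E(3))) - 6321 = ((-10920 + 5288) + (½)*(-142 - 149)/16) - 6321 = (-5632 + (½)*(1/16)*(-291)) - 6321 = (-5632 - 291/32) - 6321 = -180515/32 - 6321 = -382787/32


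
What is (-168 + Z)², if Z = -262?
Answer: 184900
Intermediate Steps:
(-168 + Z)² = (-168 - 262)² = (-430)² = 184900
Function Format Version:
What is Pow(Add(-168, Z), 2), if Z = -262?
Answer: 184900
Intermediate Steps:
Pow(Add(-168, Z), 2) = Pow(Add(-168, -262), 2) = Pow(-430, 2) = 184900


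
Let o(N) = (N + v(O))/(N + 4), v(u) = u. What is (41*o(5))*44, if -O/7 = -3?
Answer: 46904/9 ≈ 5211.6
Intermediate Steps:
O = 21 (O = -7*(-3) = 21)
o(N) = (21 + N)/(4 + N) (o(N) = (N + 21)/(N + 4) = (21 + N)/(4 + N))
(41*o(5))*44 = (41*((21 + 5)/(4 + 5)))*44 = (41*(26/9))*44 = (1066/9)*44 = 46904/9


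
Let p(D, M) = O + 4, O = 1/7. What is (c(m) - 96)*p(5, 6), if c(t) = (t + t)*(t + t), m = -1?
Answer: -2668/7 ≈ -381.14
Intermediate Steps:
O = 1/7 ≈ 0.14286
p(D, M) = 29/7 (p(D, M) = 1/7 + 4 = 29/7)
c(t) = 4*t**2 (c(t) = (2*t)*(2*t) = 4*t**2)
(c(m) - 96)*p(5, 6) = (4*(-1)**2 - 96)*(29/7) = (4*1 - 96)*(29/7) = (4 - 96)*(29/7) = -92*29/7 = -2668/7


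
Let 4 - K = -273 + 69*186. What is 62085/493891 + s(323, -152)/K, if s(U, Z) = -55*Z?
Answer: -3349327415/6201789287 ≈ -0.54006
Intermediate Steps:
K = -12557 (K = 4 - (-273 + 69*186) = 4 - (-273 + 12834) = 4 - 1*12561 = 4 - 12561 = -12557)
62085/493891 + s(323, -152)/K = 62085/493891 - 55*(-152)/(-12557) = 62085*(1/493891) + 8360*(-1/12557) = 62085/493891 - 8360/12557 = -3349327415/6201789287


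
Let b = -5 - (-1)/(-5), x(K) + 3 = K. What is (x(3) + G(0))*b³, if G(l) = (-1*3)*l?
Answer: 0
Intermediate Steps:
x(K) = -3 + K
b = -26/5 (b = -5 - (-1)*(-1)/5 = -5 - 1*⅕ = -5 - ⅕ = -26/5 ≈ -5.2000)
G(l) = -3*l
(x(3) + G(0))*b³ = ((-3 + 3) - 3*0)*(-26/5)³ = (0 + 0)*(-17576/125) = 0*(-17576/125) = 0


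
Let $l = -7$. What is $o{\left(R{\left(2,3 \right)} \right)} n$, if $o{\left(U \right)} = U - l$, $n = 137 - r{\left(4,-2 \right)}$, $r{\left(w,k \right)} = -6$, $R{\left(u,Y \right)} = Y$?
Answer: $1430$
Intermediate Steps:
$n = 143$ ($n = 137 - -6 = 137 + 6 = 143$)
$o{\left(U \right)} = 7 + U$ ($o{\left(U \right)} = U - -7 = U + 7 = 7 + U$)
$o{\left(R{\left(2,3 \right)} \right)} n = \left(7 + 3\right) 143 = 10 \cdot 143 = 1430$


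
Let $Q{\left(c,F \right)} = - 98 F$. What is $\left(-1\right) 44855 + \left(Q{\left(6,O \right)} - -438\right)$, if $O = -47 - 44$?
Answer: $-35499$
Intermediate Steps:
$O = -91$
$\left(-1\right) 44855 + \left(Q{\left(6,O \right)} - -438\right) = \left(-1\right) 44855 - -9356 = -44855 + \left(8918 + 438\right) = -44855 + 9356 = -35499$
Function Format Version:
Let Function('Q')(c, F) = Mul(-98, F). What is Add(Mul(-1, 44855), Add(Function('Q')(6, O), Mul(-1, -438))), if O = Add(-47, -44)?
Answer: -35499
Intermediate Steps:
O = -91
Add(Mul(-1, 44855), Add(Function('Q')(6, O), Mul(-1, -438))) = Add(Mul(-1, 44855), Add(Mul(-98, -91), Mul(-1, -438))) = Add(-44855, Add(8918, 438)) = Add(-44855, 9356) = -35499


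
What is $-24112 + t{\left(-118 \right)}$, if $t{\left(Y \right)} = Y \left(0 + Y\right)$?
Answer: $-10188$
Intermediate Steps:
$t{\left(Y \right)} = Y^{2}$ ($t{\left(Y \right)} = Y Y = Y^{2}$)
$-24112 + t{\left(-118 \right)} = -24112 + \left(-118\right)^{2} = -24112 + 13924 = -10188$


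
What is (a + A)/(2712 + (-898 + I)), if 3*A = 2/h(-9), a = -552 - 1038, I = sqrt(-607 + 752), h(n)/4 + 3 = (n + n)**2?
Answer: -2777541473/3168704313 + 3062339*sqrt(145)/6337408626 ≈ -0.87074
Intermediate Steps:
h(n) = -12 + 16*n**2 (h(n) = -12 + 4*(n + n)**2 = -12 + 4*(2*n)**2 = -12 + 4*(4*n**2) = -12 + 16*n**2)
I = sqrt(145) ≈ 12.042
a = -1590
A = 1/1926 (A = (2/(-12 + 16*(-9)**2))/3 = (2/(-12 + 16*81))/3 = (2/(-12 + 1296))/3 = (2/1284)/3 = (2*(1/1284))/3 = (1/3)*(1/642) = 1/1926 ≈ 0.00051921)
(a + A)/(2712 + (-898 + I)) = (-1590 + 1/1926)/(2712 + (-898 + sqrt(145))) = -3062339/(1926*(1814 + sqrt(145)))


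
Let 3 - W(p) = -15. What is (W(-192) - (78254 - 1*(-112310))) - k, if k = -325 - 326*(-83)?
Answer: -217279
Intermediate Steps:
W(p) = 18 (W(p) = 3 - 1*(-15) = 3 + 15 = 18)
k = 26733 (k = -325 + 27058 = 26733)
(W(-192) - (78254 - 1*(-112310))) - k = (18 - (78254 - 1*(-112310))) - 1*26733 = (18 - (78254 + 112310)) - 26733 = (18 - 1*190564) - 26733 = (18 - 190564) - 26733 = -190546 - 26733 = -217279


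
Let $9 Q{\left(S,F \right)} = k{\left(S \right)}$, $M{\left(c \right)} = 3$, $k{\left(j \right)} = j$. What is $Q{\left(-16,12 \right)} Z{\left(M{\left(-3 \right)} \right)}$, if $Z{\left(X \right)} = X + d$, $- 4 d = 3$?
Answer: $-4$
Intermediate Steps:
$d = - \frac{3}{4}$ ($d = \left(- \frac{1}{4}\right) 3 = - \frac{3}{4} \approx -0.75$)
$Q{\left(S,F \right)} = \frac{S}{9}$
$Z{\left(X \right)} = - \frac{3}{4} + X$ ($Z{\left(X \right)} = X - \frac{3}{4} = - \frac{3}{4} + X$)
$Q{\left(-16,12 \right)} Z{\left(M{\left(-3 \right)} \right)} = \frac{1}{9} \left(-16\right) \left(- \frac{3}{4} + 3\right) = \left(- \frac{16}{9}\right) \frac{9}{4} = -4$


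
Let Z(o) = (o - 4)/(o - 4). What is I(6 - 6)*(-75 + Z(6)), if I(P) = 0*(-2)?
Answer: 0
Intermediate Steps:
Z(o) = 1 (Z(o) = (-4 + o)/(-4 + o) = 1)
I(P) = 0
I(6 - 6)*(-75 + Z(6)) = 0*(-75 + 1) = 0*(-74) = 0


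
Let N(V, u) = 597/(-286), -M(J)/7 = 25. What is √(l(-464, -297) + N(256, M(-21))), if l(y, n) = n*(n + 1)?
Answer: √7190679210/286 ≈ 296.50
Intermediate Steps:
M(J) = -175 (M(J) = -7*25 = -175)
N(V, u) = -597/286 (N(V, u) = 597*(-1/286) = -597/286)
l(y, n) = n*(1 + n)
√(l(-464, -297) + N(256, M(-21))) = √(-297*(1 - 297) - 597/286) = √(-297*(-296) - 597/286) = √(87912 - 597/286) = √(25142235/286) = √7190679210/286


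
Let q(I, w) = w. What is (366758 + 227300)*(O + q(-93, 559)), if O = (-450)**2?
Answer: 120628823422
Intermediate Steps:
O = 202500
(366758 + 227300)*(O + q(-93, 559)) = (366758 + 227300)*(202500 + 559) = 594058*203059 = 120628823422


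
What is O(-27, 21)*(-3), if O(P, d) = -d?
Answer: 63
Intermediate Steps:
O(-27, 21)*(-3) = -1*21*(-3) = -21*(-3) = 63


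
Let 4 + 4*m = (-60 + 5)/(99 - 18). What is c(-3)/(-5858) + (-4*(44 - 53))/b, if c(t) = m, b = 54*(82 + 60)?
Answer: 659573/134757432 ≈ 0.0048945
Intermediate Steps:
b = 7668 (b = 54*142 = 7668)
m = -379/324 (m = -1 + ((-60 + 5)/(99 - 18))/4 = -1 + (-55/81)/4 = -1 + (-55*1/81)/4 = -1 + (1/4)*(-55/81) = -1 - 55/324 = -379/324 ≈ -1.1698)
c(t) = -379/324
c(-3)/(-5858) + (-4*(44 - 53))/b = -379/324/(-5858) - 4*(44 - 53)/7668 = -379/324*(-1/5858) - 4*(-9)*(1/7668) = 379/1897992 + 36*(1/7668) = 379/1897992 + 1/213 = 659573/134757432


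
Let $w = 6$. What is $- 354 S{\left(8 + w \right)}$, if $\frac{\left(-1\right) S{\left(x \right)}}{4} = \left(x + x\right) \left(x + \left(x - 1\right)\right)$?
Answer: $1070496$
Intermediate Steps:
$S{\left(x \right)} = - 8 x \left(-1 + 2 x\right)$ ($S{\left(x \right)} = - 4 \left(x + x\right) \left(x + \left(x - 1\right)\right) = - 4 \cdot 2 x \left(x + \left(-1 + x\right)\right) = - 4 \cdot 2 x \left(-1 + 2 x\right) = - 8 x \left(-1 + 2 x\right)$)
$- 354 S{\left(8 + w \right)} = - 354 \cdot 8 \left(8 + 6\right) \left(1 - 2 \left(8 + 6\right)\right) = - 354 \cdot 8 \cdot 14 \left(1 - 28\right) = - 354 \cdot 8 \cdot 14 \left(-27\right) = \left(-354\right) \left(-3024\right) = 1070496$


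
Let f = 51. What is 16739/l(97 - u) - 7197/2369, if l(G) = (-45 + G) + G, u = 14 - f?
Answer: 38049760/528287 ≈ 72.025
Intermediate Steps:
u = -37 (u = 14 - 1*51 = 14 - 51 = -37)
l(G) = -45 + 2*G
16739/l(97 - u) - 7197/2369 = 16739/(-45 + 2*(97 - 1*(-37))) - 7197/2369 = 16739/(-45 + 2*(97 + 37)) - 7197*1/2369 = 16739/(-45 + 2*134) - 7197/2369 = 16739/(-45 + 268) - 7197/2369 = 16739/223 - 7197/2369 = 38049760/528287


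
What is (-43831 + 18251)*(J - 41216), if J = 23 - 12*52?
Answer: 1069678860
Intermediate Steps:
J = -601 (J = 23 - 624 = -601)
(-43831 + 18251)*(J - 41216) = (-43831 + 18251)*(-601 - 41216) = -25580*(-41817) = 1069678860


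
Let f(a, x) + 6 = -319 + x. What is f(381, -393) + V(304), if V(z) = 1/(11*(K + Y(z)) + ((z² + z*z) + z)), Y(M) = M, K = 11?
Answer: -135415517/188601 ≈ -718.00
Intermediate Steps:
f(a, x) = -325 + x (f(a, x) = -6 + (-319 + x) = -325 + x)
V(z) = 1/(121 + 2*z² + 12*z) (V(z) = 1/(11*(11 + z) + ((z² + z*z) + z)) = 1/((121 + 11*z) + ((z² + z²) + z)) = 1/((121 + 11*z) + (2*z² + z)) = 1/((121 + 11*z) + (z + 2*z²)) = 1/(121 + 2*z² + 12*z))
f(381, -393) + V(304) = (-325 - 393) + 1/(121 + 2*304² + 12*304) = -718 + 1/(121 + 2*92416 + 3648) = -718 + 1/(121 + 184832 + 3648) = -718 + 1/188601 = -135415517/188601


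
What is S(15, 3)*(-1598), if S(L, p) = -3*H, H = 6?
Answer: 28764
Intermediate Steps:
S(L, p) = -18 (S(L, p) = -3*6 = -18)
S(15, 3)*(-1598) = -18*(-1598) = 28764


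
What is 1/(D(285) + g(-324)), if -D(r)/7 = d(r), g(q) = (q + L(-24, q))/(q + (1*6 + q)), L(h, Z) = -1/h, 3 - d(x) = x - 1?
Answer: 15408/30315311 ≈ 0.00050826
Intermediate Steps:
d(x) = 4 - x (d(x) = 3 - (x - 1) = 3 - (-1 + x) = 3 + (1 - x) = 4 - x)
g(q) = (1/24 + q)/(6 + 2*q) (g(q) = (q - 1/(-24))/(q + (1*6 + q)) = (q - 1*(-1/24))/(q + (6 + q)) = (q + 1/24)/(6 + 2*q) = (1/24 + q)/(6 + 2*q))
D(r) = -28 + 7*r (D(r) = -7*(4 - r) = -28 + 7*r)
1/(D(285) + g(-324)) = 1/((-28 + 7*285) + (1 + 24*(-324))/(48*(3 - 324))) = 1/((-28 + 1995) + (1/48)*(1 - 7776)/(-321)) = 1/(1967 + (1/48)*(-1/321)*(-7775)) = 1/(1967 + 7775/15408) = 1/(30315311/15408) = 15408/30315311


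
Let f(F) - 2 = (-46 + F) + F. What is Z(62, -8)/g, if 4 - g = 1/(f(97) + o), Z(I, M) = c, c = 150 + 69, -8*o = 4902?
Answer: 405369/7408 ≈ 54.720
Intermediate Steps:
o = -2451/4 (o = -1/8*4902 = -2451/4 ≈ -612.75)
c = 219
f(F) = -44 + 2*F (f(F) = 2 + ((-46 + F) + F) = 2 + (-46 + 2*F) = -44 + 2*F)
Z(I, M) = 219
g = 7408/1851 (g = 4 - 1/((-44 + 2*97) - 2451/4) = 4 - 1/((-44 + 194) - 2451/4) = 4 - 1/(150 - 2451/4) = 4 - 1/(-1851/4) = 4 - 1*(-4/1851) = 4 + 4/1851 = 7408/1851 ≈ 4.0022)
Z(62, -8)/g = 219/(7408/1851) = 219*(1851/7408) = 405369/7408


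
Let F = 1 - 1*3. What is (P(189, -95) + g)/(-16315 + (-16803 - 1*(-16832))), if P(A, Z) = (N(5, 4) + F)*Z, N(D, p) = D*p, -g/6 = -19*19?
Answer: -228/8143 ≈ -0.028000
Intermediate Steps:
F = -2 (F = 1 - 3 = -2)
g = 2166 (g = -(-114)*19 = -6*(-361) = 2166)
P(A, Z) = 18*Z (P(A, Z) = (5*4 - 2)*Z = (20 - 2)*Z = 18*Z)
(P(189, -95) + g)/(-16315 + (-16803 - 1*(-16832))) = (18*(-95) + 2166)/(-16315 + (-16803 - 1*(-16832))) = (-1710 + 2166)/(-16315 + (-16803 + 16832)) = 456/(-16315 + 29) = 456/(-16286) = 456*(-1/16286) = -228/8143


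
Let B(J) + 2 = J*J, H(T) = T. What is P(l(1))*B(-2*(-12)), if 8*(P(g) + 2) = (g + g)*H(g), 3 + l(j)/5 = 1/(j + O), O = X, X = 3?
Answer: 831439/32 ≈ 25982.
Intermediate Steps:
O = 3
B(J) = -2 + J² (B(J) = -2 + J*J = -2 + J²)
l(j) = -15 + 5/(3 + j) (l(j) = -15 + 5/(j + 3) = -15 + 5/(3 + j))
P(g) = -2 + g²/4 (P(g) = -2 + ((g + g)*g)/8 = -2 + ((2*g)*g)/8 = -2 + (2*g²)/8 = -2 + g²/4)
P(l(1))*B(-2*(-12)) = (-2 + (5*(-8 - 3*1)/(3 + 1))²/4)*(-2 + (-2*(-12))²) = (-2 + (5*(-8 - 3)/4)²/4)*(-2 + 24²) = (-2 + (5*(¼)*(-11))²/4)*(-2 + 576) = (-2 + (-55/4)²/4)*574 = (-2 + (¼)*(3025/16))*574 = (-2 + 3025/64)*574 = (2897/64)*574 = 831439/32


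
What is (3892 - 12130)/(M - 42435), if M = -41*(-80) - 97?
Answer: 1373/6542 ≈ 0.20987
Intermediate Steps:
M = 3183 (M = 3280 - 97 = 3183)
(3892 - 12130)/(M - 42435) = (3892 - 12130)/(3183 - 42435) = -8238/(-39252) = -8238*(-1/39252) = 1373/6542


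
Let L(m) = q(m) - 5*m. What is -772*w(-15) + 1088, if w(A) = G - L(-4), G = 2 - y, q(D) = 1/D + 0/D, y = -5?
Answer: 10931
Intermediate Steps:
q(D) = 1/D (q(D) = 1/D + 0 = 1/D)
L(m) = 1/m - 5*m
G = 7 (G = 2 - 1*(-5) = 2 + 5 = 7)
w(A) = -51/4 (w(A) = 7 - (1/(-4) - 5*(-4)) = 7 - (-¼ + 20) = 7 - 1*79/4 = 7 - 79/4 = -51/4)
-772*w(-15) + 1088 = -772*(-51/4) + 1088 = 9843 + 1088 = 10931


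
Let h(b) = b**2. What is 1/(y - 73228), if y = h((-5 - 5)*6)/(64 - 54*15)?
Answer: -373/27315844 ≈ -1.3655e-5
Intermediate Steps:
y = -1800/373 (y = ((-5 - 5)*6)**2/(64 - 54*15) = (-10*6)**2/(64 - 810) = (-60)**2/(-746) = 3600*(-1/746) = -1800/373 ≈ -4.8257)
1/(y - 73228) = 1/(-1800/373 - 73228) = 1/(-27315844/373) = -373/27315844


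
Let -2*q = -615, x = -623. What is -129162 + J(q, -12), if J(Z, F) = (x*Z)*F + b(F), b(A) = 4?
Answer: 2169712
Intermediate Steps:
q = 615/2 (q = -½*(-615) = 615/2 ≈ 307.50)
J(Z, F) = 4 - 623*F*Z (J(Z, F) = (-623*Z)*F + 4 = -623*F*Z + 4 = 4 - 623*F*Z)
-129162 + J(q, -12) = -129162 + (4 - 623*(-12)*615/2) = -129162 + (4 + 2298870) = -129162 + 2298874 = 2169712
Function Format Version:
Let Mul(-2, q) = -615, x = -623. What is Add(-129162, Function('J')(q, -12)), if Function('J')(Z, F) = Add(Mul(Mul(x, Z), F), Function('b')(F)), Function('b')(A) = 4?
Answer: 2169712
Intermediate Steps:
q = Rational(615, 2) (q = Mul(Rational(-1, 2), -615) = Rational(615, 2) ≈ 307.50)
Function('J')(Z, F) = Add(4, Mul(-623, F, Z)) (Function('J')(Z, F) = Add(Mul(Mul(-623, Z), F), 4) = Add(Mul(-623, F, Z), 4) = Add(4, Mul(-623, F, Z)))
Add(-129162, Function('J')(q, -12)) = Add(-129162, Add(4, Mul(-623, -12, Rational(615, 2)))) = Add(-129162, Add(4, 2298870)) = Add(-129162, 2298874) = 2169712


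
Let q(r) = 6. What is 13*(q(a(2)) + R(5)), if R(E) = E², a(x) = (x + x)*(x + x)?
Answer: 403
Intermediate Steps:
a(x) = 4*x² (a(x) = (2*x)*(2*x) = 4*x²)
13*(q(a(2)) + R(5)) = 13*(6 + 5²) = 13*(6 + 25) = 13*31 = 403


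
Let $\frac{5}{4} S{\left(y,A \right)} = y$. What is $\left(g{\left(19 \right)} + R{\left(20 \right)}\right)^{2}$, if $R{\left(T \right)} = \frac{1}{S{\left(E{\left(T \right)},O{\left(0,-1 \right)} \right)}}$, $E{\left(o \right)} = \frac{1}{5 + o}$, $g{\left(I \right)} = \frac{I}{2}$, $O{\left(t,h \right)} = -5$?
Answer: $\frac{26569}{16} \approx 1660.6$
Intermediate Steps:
$g{\left(I \right)} = \frac{I}{2}$ ($g{\left(I \right)} = I \frac{1}{2} = \frac{I}{2}$)
$S{\left(y,A \right)} = \frac{4 y}{5}$
$R{\left(T \right)} = \frac{25}{4} + \frac{5 T}{4}$ ($R{\left(T \right)} = \frac{1}{\frac{4}{5} \frac{1}{5 + T}} = \frac{25}{4} + \frac{5 T}{4}$)
$\left(g{\left(19 \right)} + R{\left(20 \right)}\right)^{2} = \left(\frac{1}{2} \cdot 19 + \left(\frac{25}{4} + \frac{5}{4} \cdot 20\right)\right)^{2} = \left(\frac{19}{2} + \left(\frac{25}{4} + 25\right)\right)^{2} = \left(\frac{19}{2} + \frac{125}{4}\right)^{2} = \left(\frac{163}{4}\right)^{2} = \frac{26569}{16}$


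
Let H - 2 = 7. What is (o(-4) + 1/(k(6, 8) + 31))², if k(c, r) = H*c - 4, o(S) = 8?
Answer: 421201/6561 ≈ 64.198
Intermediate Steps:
H = 9 (H = 2 + 7 = 9)
k(c, r) = -4 + 9*c (k(c, r) = 9*c - 4 = -4 + 9*c)
(o(-4) + 1/(k(6, 8) + 31))² = (8 + 1/((-4 + 9*6) + 31))² = (8 + 1/((-4 + 54) + 31))² = (8 + 1/(50 + 31))² = (8 + 1/81)² = (649/81)² = 421201/6561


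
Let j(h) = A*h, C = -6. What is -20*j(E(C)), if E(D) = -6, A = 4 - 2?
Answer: 240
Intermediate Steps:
A = 2
j(h) = 2*h
-20*j(E(C)) = -40*(-6) = -20*(-12) = 240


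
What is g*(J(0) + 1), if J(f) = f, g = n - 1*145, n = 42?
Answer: -103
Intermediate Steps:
g = -103 (g = 42 - 1*145 = 42 - 145 = -103)
g*(J(0) + 1) = -103*(0 + 1) = -103*1 = -103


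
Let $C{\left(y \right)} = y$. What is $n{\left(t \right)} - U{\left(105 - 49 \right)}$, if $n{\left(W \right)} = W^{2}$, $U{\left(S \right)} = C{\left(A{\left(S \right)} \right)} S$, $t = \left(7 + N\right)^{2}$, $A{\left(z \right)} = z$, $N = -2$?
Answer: $-2511$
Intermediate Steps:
$t = 25$ ($t = \left(7 - 2\right)^{2} = 5^{2} = 25$)
$U{\left(S \right)} = S^{2}$ ($U{\left(S \right)} = S S = S^{2}$)
$n{\left(t \right)} - U{\left(105 - 49 \right)} = 25^{2} - \left(105 - 49\right)^{2} = 625 - \left(105 - 49\right)^{2} = 625 - 56^{2} = 625 - 3136 = -2511$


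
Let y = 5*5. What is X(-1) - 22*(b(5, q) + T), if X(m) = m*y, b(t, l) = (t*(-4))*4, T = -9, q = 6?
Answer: 1933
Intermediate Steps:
y = 25
b(t, l) = -16*t (b(t, l) = -4*t*4 = -16*t)
X(m) = 25*m (X(m) = m*25 = 25*m)
X(-1) - 22*(b(5, q) + T) = 25*(-1) - 22*(-16*5 - 9) = -25 - 22*(-80 - 9) = -25 - 22*(-89) = -25 + 1958 = 1933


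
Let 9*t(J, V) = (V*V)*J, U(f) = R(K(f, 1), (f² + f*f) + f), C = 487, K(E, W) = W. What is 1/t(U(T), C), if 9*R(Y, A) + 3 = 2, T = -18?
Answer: -81/237169 ≈ -0.00034153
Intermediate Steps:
R(Y, A) = -⅑ (R(Y, A) = -⅓ + (⅑)*2 = -⅓ + 2/9 = -⅑)
U(f) = -⅑
t(J, V) = J*V²/9 (t(J, V) = ((V*V)*J)/9 = (V²*J)/9 = (J*V²)/9 = J*V²/9)
1/t(U(T), C) = 1/((⅑)*(-⅑)*487²) = 1/((⅑)*(-⅑)*237169) = 1/(-237169/81) = -81/237169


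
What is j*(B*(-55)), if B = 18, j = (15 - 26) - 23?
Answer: 33660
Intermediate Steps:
j = -34 (j = -11 - 23 = -34)
j*(B*(-55)) = -612*(-55) = -34*(-990) = 33660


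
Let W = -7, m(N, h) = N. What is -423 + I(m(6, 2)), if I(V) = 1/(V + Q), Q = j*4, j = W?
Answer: -9307/22 ≈ -423.05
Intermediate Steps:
j = -7
Q = -28 (Q = -7*4 = -28)
I(V) = 1/(-28 + V) (I(V) = 1/(V - 28) = 1/(-28 + V))
-423 + I(m(6, 2)) = -423 + 1/(-28 + 6) = -423 + 1/(-22) = -423 - 1/22 = -9307/22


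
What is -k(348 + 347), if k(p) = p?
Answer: -695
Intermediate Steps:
-k(348 + 347) = -(348 + 347) = -1*695 = -695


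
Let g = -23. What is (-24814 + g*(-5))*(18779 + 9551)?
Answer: -699722670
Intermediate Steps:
(-24814 + g*(-5))*(18779 + 9551) = (-24814 - 23*(-5))*(18779 + 9551) = (-24814 + 115)*28330 = -24699*28330 = -699722670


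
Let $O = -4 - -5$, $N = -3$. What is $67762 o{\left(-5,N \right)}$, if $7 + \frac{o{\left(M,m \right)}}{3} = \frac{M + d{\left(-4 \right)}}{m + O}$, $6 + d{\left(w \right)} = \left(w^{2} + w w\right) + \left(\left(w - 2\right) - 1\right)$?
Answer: $-2846004$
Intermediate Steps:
$O = 1$ ($O = -4 + 5 = 1$)
$d{\left(w \right)} = -9 + w + 2 w^{2}$ ($d{\left(w \right)} = -6 + \left(\left(w^{2} + w w\right) + \left(\left(w - 2\right) - 1\right)\right) = -6 + \left(\left(w^{2} + w^{2}\right) + \left(\left(-2 + w\right) - 1\right)\right) = -6 + \left(2 w^{2} + \left(-3 + w\right)\right) = -6 + \left(-3 + w + 2 w^{2}\right) = -9 + w + 2 w^{2}$)
$o{\left(M,m \right)} = -21 + \frac{3 \left(19 + M\right)}{1 + m}$ ($o{\left(M,m \right)} = -21 + 3 \frac{M - \left(13 - 32\right)}{m + 1} = -21 + 3 \frac{M - -19}{1 + m} = -21 + 3 \frac{M + 19}{1 + m} = -21 + 3 \frac{19 + M}{1 + m} = -21 + \frac{3 \left(19 + M\right)}{1 + m}$)
$67762 o{\left(-5,N \right)} = 67762 \frac{3 \left(12 - 5 - -21\right)}{1 - 3} = 67762 \frac{3 \left(12 - 5 + 21\right)}{-2} = 67762 \cdot 3 \left(- \frac{1}{2}\right) 28 = 67762 \left(-42\right) = -2846004$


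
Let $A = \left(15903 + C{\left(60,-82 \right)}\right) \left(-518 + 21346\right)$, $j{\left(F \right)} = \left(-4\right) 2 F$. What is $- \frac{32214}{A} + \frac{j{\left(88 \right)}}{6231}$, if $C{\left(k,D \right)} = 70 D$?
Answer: $- \frac{74609950045}{659473350342} \approx -0.11314$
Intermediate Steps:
$j{\left(F \right)} = - 8 F$
$A = 211674964$ ($A = \left(15903 + 70 \left(-82\right)\right) \left(-518 + 21346\right) = \left(15903 - 5740\right) 20828 = 10163 \cdot 20828 = 211674964$)
$- \frac{32214}{A} + \frac{j{\left(88 \right)}}{6231} = - \frac{32214}{211674964} + \frac{\left(-8\right) 88}{6231} = \left(-32214\right) \frac{1}{211674964} - \frac{704}{6231} = - \frac{16107}{105837482} - \frac{704}{6231} = - \frac{74609950045}{659473350342}$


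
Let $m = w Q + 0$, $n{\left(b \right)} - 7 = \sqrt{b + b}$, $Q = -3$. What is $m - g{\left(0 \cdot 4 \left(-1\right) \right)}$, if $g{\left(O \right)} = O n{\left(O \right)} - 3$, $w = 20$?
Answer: $-57$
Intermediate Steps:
$n{\left(b \right)} = 7 + \sqrt{2} \sqrt{b}$ ($n{\left(b \right)} = 7 + \sqrt{b + b} = 7 + \sqrt{2 b} = 7 + \sqrt{2} \sqrt{b}$)
$g{\left(O \right)} = -3 + O \left(7 + \sqrt{2} \sqrt{O}\right)$ ($g{\left(O \right)} = O \left(7 + \sqrt{2} \sqrt{O}\right) - 3 = -3 + O \left(7 + \sqrt{2} \sqrt{O}\right)$)
$m = -60$ ($m = 20 \left(-3\right) + 0 = -60 + 0 = -60$)
$m - g{\left(0 \cdot 4 \left(-1\right) \right)} = -60 - \left(-3 + 0 \cdot 4 \left(-1\right) \left(7 + \sqrt{2} \sqrt{0 \cdot 4 \left(-1\right)}\right)\right) = -60 - \left(-3 + 0 \left(-1\right) \left(7 + \sqrt{2} \sqrt{0 \left(-1\right)}\right)\right) = -60 - \left(-3 + 0 \left(7 + \sqrt{2} \sqrt{0}\right)\right) = -60 - \left(-3 + 0 \left(7 + \sqrt{2} \cdot 0\right)\right) = -60 - \left(-3 + 0 \left(7 + 0\right)\right) = -60 - \left(-3 + 0 \cdot 7\right) = -60 - \left(-3 + 0\right) = -60 - -3 = -60 + 3 = -57$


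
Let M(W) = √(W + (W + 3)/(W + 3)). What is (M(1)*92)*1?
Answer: 92*√2 ≈ 130.11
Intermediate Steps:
M(W) = √(1 + W) (M(W) = √(W + (3 + W)/(3 + W)) = √(W + 1) = √(1 + W))
(M(1)*92)*1 = (√(1 + 1)*92)*1 = (√2*92)*1 = (92*√2)*1 = 92*√2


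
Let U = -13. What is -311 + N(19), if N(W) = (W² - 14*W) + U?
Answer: -229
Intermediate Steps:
N(W) = -13 + W² - 14*W (N(W) = (W² - 14*W) - 13 = -13 + W² - 14*W)
-311 + N(19) = -311 + (-13 + 19² - 14*19) = -311 + (-13 + 361 - 266) = -311 + 82 = -229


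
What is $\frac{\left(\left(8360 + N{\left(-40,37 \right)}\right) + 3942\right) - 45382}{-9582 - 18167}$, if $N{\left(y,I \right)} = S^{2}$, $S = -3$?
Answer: $\frac{33071}{27749} \approx 1.1918$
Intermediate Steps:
$N{\left(y,I \right)} = 9$ ($N{\left(y,I \right)} = \left(-3\right)^{2} = 9$)
$\frac{\left(\left(8360 + N{\left(-40,37 \right)}\right) + 3942\right) - 45382}{-9582 - 18167} = \frac{\left(\left(8360 + 9\right) + 3942\right) - 45382}{-9582 - 18167} = \frac{\left(8369 + 3942\right) - 45382}{-27749} = \left(12311 - 45382\right) \left(- \frac{1}{27749}\right) = \left(-33071\right) \left(- \frac{1}{27749}\right) = \frac{33071}{27749}$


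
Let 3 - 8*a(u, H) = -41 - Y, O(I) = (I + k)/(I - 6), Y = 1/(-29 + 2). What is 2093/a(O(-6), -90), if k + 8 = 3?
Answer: 452088/1187 ≈ 380.87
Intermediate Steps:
k = -5 (k = -8 + 3 = -5)
Y = -1/27 (Y = 1/(-27) = -1/27 ≈ -0.037037)
O(I) = (-5 + I)/(-6 + I) (O(I) = (I - 5)/(I - 6) = (-5 + I)/(-6 + I))
a(u, H) = 1187/216 (a(u, H) = 3/8 - (-41 - 1*(-1/27))/8 = 3/8 - (-41 + 1/27)/8 = 3/8 - 1/8*(-1106/27) = 3/8 + 553/108 = 1187/216)
2093/a(O(-6), -90) = 2093/(1187/216) = 2093*(216/1187) = 452088/1187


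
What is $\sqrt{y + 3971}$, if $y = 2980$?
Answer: $\sqrt{6951} \approx 83.373$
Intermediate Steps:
$\sqrt{y + 3971} = \sqrt{2980 + 3971} = \sqrt{6951}$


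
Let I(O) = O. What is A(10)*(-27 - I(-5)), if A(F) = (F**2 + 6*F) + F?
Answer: -3740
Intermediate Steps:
A(F) = F**2 + 7*F
A(10)*(-27 - I(-5)) = (10*(7 + 10))*(-27 - 1*(-5)) = (10*17)*(-27 + 5) = 170*(-22) = -3740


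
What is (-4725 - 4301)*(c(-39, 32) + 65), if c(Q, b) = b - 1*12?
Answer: -767210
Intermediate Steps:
c(Q, b) = -12 + b (c(Q, b) = b - 12 = -12 + b)
(-4725 - 4301)*(c(-39, 32) + 65) = (-4725 - 4301)*((-12 + 32) + 65) = -9026*(20 + 65) = -9026*85 = -767210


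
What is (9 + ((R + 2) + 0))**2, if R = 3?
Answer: 196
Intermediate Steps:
(9 + ((R + 2) + 0))**2 = (9 + ((3 + 2) + 0))**2 = (9 + (5 + 0))**2 = (9 + 5)**2 = 14**2 = 196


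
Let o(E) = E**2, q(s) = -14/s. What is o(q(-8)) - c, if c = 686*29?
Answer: -318255/16 ≈ -19891.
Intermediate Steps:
c = 19894
o(q(-8)) - c = (-14/(-8))**2 - 1*19894 = (-14*(-1/8))**2 - 19894 = (7/4)**2 - 19894 = 49/16 - 19894 = -318255/16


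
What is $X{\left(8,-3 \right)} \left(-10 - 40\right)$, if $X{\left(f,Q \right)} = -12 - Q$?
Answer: $450$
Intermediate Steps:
$X{\left(8,-3 \right)} \left(-10 - 40\right) = \left(-12 - -3\right) \left(-10 - 40\right) = \left(-12 + 3\right) \left(-50\right) = \left(-9\right) \left(-50\right) = 450$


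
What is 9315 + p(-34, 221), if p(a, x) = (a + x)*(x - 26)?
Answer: 45780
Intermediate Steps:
p(a, x) = (-26 + x)*(a + x) (p(a, x) = (a + x)*(-26 + x) = (-26 + x)*(a + x))
9315 + p(-34, 221) = 9315 + (221² - 26*(-34) - 26*221 - 34*221) = 9315 + (48841 + 884 - 5746 - 7514) = 9315 + 36465 = 45780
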